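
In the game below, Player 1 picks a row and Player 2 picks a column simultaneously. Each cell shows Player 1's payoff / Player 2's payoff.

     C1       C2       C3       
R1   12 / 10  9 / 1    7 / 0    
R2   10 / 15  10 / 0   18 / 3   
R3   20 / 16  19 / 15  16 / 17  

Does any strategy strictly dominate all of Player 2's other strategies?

A strategy is strictly dominant if it gives Player 2 a strictly higher payoff than every other strategy, against every choice by the opponent.
C1 is not dominant: against R3, C3 gives 17 > 16.
C2 is not dominant: against R1, C1 gives 10 > 1.
C3 is not dominant: against R1, C1 gives 10 > 0.
No single strategy is best against every opponent action.

None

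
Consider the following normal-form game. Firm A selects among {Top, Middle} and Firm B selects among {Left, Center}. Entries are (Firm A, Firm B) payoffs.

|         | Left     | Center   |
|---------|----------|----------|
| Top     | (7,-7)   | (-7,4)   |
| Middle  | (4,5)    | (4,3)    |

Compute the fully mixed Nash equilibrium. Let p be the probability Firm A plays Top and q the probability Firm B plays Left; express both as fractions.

p = 2/13, q = 11/14

Each player's mixing probability is pinned down by making the *other* player indifferent.
Firm B indifferent between Left and Center: p·(-7) + (1−p)·5 = p·4 + (1−p)·3 ⟹ 5 + (-12)p = 3 + 1p ⟹ p = 2/13.
Firm A indifferent between Top and Middle: q·7 + (1−q)·(-7) = q·4 + (1−q)·4 ⟹ (-7) + 14q = 4 + 0q ⟹ q = 11/14.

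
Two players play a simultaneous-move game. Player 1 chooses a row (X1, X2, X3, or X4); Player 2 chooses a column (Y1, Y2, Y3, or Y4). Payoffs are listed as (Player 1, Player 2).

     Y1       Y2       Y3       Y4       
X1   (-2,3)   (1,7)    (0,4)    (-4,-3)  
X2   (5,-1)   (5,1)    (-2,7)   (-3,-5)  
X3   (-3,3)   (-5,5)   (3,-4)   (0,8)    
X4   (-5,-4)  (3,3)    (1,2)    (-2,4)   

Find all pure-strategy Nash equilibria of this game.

(X3, Y4)

Check mutual best responses: a cell is a NE iff neither player can gain by unilaterally deviating.
Player 1's best responses — vs Y1: X2 (payoff 5); vs Y2: X2 (payoff 5); vs Y3: X3 (payoff 3); vs Y4: X3 (payoff 0).
Player 2's best responses — vs X1: Y2 (payoff 7); vs X2: Y3 (payoff 7); vs X3: Y4 (payoff 8); vs X4: Y4 (payoff 4).
The only mutual best response is (X3, Y4); neither player gains by switching there.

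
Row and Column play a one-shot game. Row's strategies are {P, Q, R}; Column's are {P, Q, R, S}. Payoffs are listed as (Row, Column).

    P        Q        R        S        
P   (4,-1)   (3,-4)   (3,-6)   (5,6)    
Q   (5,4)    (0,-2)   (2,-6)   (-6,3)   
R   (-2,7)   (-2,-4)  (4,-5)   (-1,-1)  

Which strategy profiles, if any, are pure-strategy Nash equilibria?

(P, S) and (Q, P)

A profile is a Nash equilibrium when each player is best-responding to the other.
Row's best responses — vs P: Q (payoff 5); vs Q: P (payoff 3); vs R: R (payoff 4); vs S: P (payoff 5).
Column's best responses — vs P: S (payoff 6); vs Q: P (payoff 4); vs R: P (payoff 7).
Mutual best responses occur at (P, S) and (Q, P); at each, neither player gains by switching.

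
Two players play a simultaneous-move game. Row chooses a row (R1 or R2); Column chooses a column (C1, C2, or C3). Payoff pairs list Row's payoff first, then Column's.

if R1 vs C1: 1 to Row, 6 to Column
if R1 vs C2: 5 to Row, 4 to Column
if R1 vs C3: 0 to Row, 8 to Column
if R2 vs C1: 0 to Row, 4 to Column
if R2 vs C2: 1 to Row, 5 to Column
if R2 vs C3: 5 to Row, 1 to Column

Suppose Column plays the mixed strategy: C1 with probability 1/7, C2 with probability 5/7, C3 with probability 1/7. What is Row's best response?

Row's best reply maximizes expected payoff against the mix.
R1: (1/7)·1 + (5/7)·5 + (1/7)·0 = 26/7
R2: (1/7)·0 + (5/7)·1 + (1/7)·5 = 10/7
Highest expected payoff is 26/7, from R1.

R1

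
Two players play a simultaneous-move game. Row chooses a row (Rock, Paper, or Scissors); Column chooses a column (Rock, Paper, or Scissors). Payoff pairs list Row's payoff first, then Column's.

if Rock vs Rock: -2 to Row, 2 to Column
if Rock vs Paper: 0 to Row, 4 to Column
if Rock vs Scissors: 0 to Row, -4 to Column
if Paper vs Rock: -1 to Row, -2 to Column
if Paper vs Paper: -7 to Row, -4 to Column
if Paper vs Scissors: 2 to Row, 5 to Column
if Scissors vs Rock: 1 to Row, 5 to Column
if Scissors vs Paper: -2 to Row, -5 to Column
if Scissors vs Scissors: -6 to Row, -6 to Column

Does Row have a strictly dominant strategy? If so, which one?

A strategy is strictly dominant if it gives Row a strictly higher payoff than every other strategy, against every choice by the opponent.
Rock is not dominant: against Rock, Paper gives -1 > -2.
Paper is not dominant: against Rock, Scissors gives 1 > -1.
Scissors is not dominant: against Paper, Rock gives 0 > -2.
No single strategy is best against every opponent action.

No strictly dominant strategy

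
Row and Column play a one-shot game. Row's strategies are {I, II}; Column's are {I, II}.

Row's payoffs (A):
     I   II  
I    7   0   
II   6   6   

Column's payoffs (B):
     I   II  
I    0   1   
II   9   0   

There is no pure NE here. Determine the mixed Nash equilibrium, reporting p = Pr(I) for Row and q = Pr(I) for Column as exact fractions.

p = 9/10, q = 6/7

In a mixed NE each player is indifferent between their pure strategies, so the opponent's mix sets the indifference.
Column indifferent between I and II: p·0 + (1−p)·9 = p·1 + (1−p)·0 ⟹ 9 + (-9)p = 0 + 1p ⟹ p = 9/10.
Row indifferent between I and II: q·7 + (1−q)·0 = q·6 + (1−q)·6 ⟹ 0 + 7q = 6 + 0q ⟹ q = 6/7.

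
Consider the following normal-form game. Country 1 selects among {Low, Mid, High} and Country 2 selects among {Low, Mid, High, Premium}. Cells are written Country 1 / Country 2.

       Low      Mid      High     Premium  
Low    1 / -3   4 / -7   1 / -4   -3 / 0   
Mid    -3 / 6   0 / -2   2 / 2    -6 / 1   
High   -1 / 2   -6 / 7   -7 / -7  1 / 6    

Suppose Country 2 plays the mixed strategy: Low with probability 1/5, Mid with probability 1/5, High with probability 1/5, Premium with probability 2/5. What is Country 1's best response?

Compute Country 1's expected payoff from each pure strategy against the given mix.
Low: (1/5)·1 + (1/5)·4 + (1/5)·1 + (2/5)·(-3) = 0
Mid: (1/5)·(-3) + (1/5)·0 + (1/5)·2 + (2/5)·(-6) = -13/5
High: (1/5)·(-1) + (1/5)·(-6) + (1/5)·(-7) + (2/5)·1 = -12/5
Highest expected payoff is 0, from Low.

Low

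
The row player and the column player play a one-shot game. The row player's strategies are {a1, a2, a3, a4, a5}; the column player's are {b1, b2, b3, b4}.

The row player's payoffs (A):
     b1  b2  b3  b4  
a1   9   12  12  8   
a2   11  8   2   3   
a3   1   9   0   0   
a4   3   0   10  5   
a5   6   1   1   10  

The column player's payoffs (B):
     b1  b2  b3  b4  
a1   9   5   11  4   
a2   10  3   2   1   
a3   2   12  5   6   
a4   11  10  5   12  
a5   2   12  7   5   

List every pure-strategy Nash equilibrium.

(a1, b3) and (a2, b1)

Check mutual best responses: a cell is a NE iff neither player can gain by unilaterally deviating.
The row player's best responses — vs b1: a2 (payoff 11); vs b2: a1 (payoff 12); vs b3: a1 (payoff 12); vs b4: a5 (payoff 10).
The column player's best responses — vs a1: b3 (payoff 11); vs a2: b1 (payoff 10); vs a3: b2 (payoff 12); vs a4: b4 (payoff 12); vs a5: b2 (payoff 12).
Mutual best responses occur at (a1, b3) and (a2, b1); at each, neither player gains by switching.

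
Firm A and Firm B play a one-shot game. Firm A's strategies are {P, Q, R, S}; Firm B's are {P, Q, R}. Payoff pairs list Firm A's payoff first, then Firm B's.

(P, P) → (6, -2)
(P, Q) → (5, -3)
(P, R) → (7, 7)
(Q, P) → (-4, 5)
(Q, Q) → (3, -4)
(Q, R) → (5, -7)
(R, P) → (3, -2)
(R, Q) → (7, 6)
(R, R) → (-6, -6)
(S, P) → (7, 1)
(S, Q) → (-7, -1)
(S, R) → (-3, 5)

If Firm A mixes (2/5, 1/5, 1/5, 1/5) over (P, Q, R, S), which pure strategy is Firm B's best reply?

Firm B's best reply maximizes expected payoff against the mix.
P: (2/5)·(-2) + (1/5)·5 + (1/5)·(-2) + (1/5)·1 = 0
Q: (2/5)·(-3) + (1/5)·(-4) + (1/5)·6 + (1/5)·(-1) = -1
R: (2/5)·7 + (1/5)·(-7) + (1/5)·(-6) + (1/5)·5 = 6/5
Highest expected payoff is 6/5, from R.

R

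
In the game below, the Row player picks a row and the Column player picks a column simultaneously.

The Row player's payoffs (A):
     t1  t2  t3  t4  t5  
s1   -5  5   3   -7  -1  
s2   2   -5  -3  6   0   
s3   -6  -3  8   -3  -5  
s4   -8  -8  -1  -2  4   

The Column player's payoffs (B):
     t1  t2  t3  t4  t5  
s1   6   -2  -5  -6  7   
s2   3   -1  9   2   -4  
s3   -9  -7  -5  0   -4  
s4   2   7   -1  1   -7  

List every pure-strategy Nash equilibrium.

Find each player's best response to every opponent strategy; NE are the intersections.
The Row player's best responses — vs t1: s2 (payoff 2); vs t2: s1 (payoff 5); vs t3: s3 (payoff 8); vs t4: s2 (payoff 6); vs t5: s4 (payoff 4).
The Column player's best responses — vs s1: t5 (payoff 7); vs s2: t3 (payoff 9); vs s3: t4 (payoff 0); vs s4: t2 (payoff 7).
No cell has both players best-responding. For instance, the Row player's best reply to t2 is s1, but against s1 the Column player prefers t5 over t2.

No pure-strategy Nash equilibrium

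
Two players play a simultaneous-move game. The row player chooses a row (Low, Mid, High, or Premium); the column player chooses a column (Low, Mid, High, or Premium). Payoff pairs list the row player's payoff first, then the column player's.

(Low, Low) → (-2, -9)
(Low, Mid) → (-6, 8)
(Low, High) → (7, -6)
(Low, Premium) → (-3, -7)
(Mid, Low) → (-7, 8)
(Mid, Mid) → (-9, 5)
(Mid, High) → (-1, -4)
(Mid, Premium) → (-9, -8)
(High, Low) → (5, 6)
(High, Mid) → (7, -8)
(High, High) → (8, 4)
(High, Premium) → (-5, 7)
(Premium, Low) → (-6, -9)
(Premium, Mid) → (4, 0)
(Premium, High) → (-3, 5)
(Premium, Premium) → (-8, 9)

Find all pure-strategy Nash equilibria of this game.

A profile is a Nash equilibrium when each player is best-responding to the other.
The row player's best responses — vs Low: High (payoff 5); vs Mid: High (payoff 7); vs High: High (payoff 8); vs Premium: Low (payoff -3).
The column player's best responses — vs Low: Mid (payoff 8); vs Mid: Low (payoff 8); vs High: Premium (payoff 7); vs Premium: Premium (payoff 9).
No cell has both players best-responding. For instance, the row player's best reply to Low is High, but against High the column player prefers Premium over Low.

None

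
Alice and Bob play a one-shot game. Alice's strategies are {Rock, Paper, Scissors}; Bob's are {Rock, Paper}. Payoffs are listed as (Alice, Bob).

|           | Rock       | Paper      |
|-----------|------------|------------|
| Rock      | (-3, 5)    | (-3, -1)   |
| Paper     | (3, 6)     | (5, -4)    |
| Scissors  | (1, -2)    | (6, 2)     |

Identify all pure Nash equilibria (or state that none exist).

A profile is a Nash equilibrium when each player is best-responding to the other.
Alice's best responses — vs Rock: Paper (payoff 3); vs Paper: Scissors (payoff 6).
Bob's best responses — vs Rock: Rock (payoff 5); vs Paper: Rock (payoff 6); vs Scissors: Paper (payoff 2).
Mutual best responses occur at (Paper, Rock) and (Scissors, Paper); at each, neither player gains by switching.

(Paper, Rock) and (Scissors, Paper)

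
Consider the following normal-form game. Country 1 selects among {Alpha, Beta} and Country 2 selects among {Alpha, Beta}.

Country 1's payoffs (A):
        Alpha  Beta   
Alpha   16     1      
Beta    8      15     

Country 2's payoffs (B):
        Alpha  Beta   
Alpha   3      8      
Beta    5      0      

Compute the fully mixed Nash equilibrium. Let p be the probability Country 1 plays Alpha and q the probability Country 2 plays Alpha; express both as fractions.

Each player's mixing probability is pinned down by making the *other* player indifferent.
Country 2 indifferent between Alpha and Beta: p·3 + (1−p)·5 = p·8 + (1−p)·0 ⟹ 5 + (-2)p = 0 + 8p ⟹ p = 1/2.
Country 1 indifferent between Alpha and Beta: q·16 + (1−q)·1 = q·8 + (1−q)·15 ⟹ 1 + 15q = 15 + (-7)q ⟹ q = 7/11.

p = 1/2, q = 7/11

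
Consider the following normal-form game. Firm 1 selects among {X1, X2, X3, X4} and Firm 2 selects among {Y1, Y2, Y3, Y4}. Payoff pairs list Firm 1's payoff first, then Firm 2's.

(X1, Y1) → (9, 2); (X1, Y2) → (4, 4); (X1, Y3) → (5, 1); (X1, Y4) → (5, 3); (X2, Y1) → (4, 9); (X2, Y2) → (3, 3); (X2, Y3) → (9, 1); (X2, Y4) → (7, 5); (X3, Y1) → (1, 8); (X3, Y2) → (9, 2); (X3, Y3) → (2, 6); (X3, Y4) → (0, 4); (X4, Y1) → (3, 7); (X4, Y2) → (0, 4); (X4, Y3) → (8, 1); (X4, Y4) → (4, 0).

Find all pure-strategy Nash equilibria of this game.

Check mutual best responses: a cell is a NE iff neither player can gain by unilaterally deviating.
Firm 1's best responses — vs Y1: X1 (payoff 9); vs Y2: X3 (payoff 9); vs Y3: X2 (payoff 9); vs Y4: X2 (payoff 7).
Firm 2's best responses — vs X1: Y2 (payoff 4); vs X2: Y1 (payoff 9); vs X3: Y1 (payoff 8); vs X4: Y1 (payoff 7).
No cell has both players best-responding. For instance, Firm 1's best reply to Y3 is X2, but against X2 Firm 2 prefers Y1 over Y3.

None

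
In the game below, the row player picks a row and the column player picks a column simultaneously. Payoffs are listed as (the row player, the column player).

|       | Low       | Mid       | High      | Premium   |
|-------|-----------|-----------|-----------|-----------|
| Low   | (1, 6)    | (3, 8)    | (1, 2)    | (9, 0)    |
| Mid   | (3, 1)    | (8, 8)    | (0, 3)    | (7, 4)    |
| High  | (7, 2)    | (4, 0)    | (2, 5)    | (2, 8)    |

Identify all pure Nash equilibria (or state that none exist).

Find each player's best response to every opponent strategy; NE are the intersections.
The row player's best responses — vs Low: High (payoff 7); vs Mid: Mid (payoff 8); vs High: High (payoff 2); vs Premium: Low (payoff 9).
The column player's best responses — vs Low: Mid (payoff 8); vs Mid: Mid (payoff 8); vs High: Premium (payoff 8).
The only mutual best response is (Mid, Mid); neither player gains by switching there.

(Mid, Mid)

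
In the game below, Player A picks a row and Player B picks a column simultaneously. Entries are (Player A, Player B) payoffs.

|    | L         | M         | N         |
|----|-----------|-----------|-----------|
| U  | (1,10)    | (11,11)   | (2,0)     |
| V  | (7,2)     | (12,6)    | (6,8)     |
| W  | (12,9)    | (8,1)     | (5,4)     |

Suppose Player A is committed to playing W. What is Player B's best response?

L

With Player A fixed at W, Player B's payoffs are: L → 9, M → 1, N → 4.
The maximum is 9, achieved by L.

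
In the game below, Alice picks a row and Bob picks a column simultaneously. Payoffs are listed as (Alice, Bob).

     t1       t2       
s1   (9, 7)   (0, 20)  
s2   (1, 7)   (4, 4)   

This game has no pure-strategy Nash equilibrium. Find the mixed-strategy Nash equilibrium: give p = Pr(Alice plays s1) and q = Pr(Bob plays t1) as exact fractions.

In a mixed NE each player is indifferent between their pure strategies, so the opponent's mix sets the indifference.
Bob indifferent between t1 and t2: p·7 + (1−p)·7 = p·20 + (1−p)·4 ⟹ 7 + 0p = 4 + 16p ⟹ p = 3/16.
Alice indifferent between s1 and s2: q·9 + (1−q)·0 = q·1 + (1−q)·4 ⟹ 0 + 9q = 4 + (-3)q ⟹ q = 1/3.

p = 3/16, q = 1/3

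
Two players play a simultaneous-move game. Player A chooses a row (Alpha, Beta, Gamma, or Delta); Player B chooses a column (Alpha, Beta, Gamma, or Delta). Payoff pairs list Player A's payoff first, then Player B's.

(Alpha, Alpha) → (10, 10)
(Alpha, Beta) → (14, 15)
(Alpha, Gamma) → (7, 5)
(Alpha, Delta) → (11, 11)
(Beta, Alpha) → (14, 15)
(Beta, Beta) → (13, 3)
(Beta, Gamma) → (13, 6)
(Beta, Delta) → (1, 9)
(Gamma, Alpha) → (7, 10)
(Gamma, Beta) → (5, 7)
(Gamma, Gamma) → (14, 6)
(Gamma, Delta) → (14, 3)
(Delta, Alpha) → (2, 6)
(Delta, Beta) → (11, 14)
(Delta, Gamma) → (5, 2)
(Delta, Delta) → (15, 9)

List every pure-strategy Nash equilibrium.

A profile is a Nash equilibrium when each player is best-responding to the other.
Player A's best responses — vs Alpha: Beta (payoff 14); vs Beta: Alpha (payoff 14); vs Gamma: Gamma (payoff 14); vs Delta: Delta (payoff 15).
Player B's best responses — vs Alpha: Beta (payoff 15); vs Beta: Alpha (payoff 15); vs Gamma: Alpha (payoff 10); vs Delta: Beta (payoff 14).
Mutual best responses occur at (Alpha, Beta) and (Beta, Alpha); at each, neither player gains by switching.

(Alpha, Beta) and (Beta, Alpha)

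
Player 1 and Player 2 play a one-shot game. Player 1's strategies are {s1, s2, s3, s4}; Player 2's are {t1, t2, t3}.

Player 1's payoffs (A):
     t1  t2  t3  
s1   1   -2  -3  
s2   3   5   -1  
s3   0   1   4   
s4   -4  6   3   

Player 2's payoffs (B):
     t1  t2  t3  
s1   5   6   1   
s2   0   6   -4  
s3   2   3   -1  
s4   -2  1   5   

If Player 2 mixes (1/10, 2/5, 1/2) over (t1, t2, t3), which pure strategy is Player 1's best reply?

Compute Player 1's expected payoff from each pure strategy against the given mix.
s1: (1/10)·1 + (2/5)·(-2) + (1/2)·(-3) = -11/5
s2: (1/10)·3 + (2/5)·5 + (1/2)·(-1) = 9/5
s3: (1/10)·0 + (2/5)·1 + (1/2)·4 = 12/5
s4: (1/10)·(-4) + (2/5)·6 + (1/2)·3 = 7/2
Highest expected payoff is 7/2, from s4.

s4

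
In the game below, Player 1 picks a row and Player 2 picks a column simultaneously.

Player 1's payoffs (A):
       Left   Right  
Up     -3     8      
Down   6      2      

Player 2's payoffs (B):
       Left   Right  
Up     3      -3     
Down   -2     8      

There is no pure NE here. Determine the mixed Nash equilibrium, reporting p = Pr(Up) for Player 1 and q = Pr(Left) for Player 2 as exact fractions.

p = 5/8, q = 2/5

Each player's mixing probability is pinned down by making the *other* player indifferent.
Player 2 indifferent between Left and Right: p·3 + (1−p)·(-2) = p·(-3) + (1−p)·8 ⟹ (-2) + 5p = 8 + (-11)p ⟹ p = 5/8.
Player 1 indifferent between Up and Down: q·(-3) + (1−q)·8 = q·6 + (1−q)·2 ⟹ 8 + (-11)q = 2 + 4q ⟹ q = 2/5.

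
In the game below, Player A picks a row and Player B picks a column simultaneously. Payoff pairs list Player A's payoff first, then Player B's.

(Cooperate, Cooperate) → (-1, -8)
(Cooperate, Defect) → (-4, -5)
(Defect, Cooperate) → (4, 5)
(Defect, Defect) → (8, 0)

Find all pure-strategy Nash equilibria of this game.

(Defect, Cooperate)

Check mutual best responses: a cell is a NE iff neither player can gain by unilaterally deviating.
Player A's best responses — vs Cooperate: Defect (payoff 4); vs Defect: Defect (payoff 8).
Player B's best responses — vs Cooperate: Defect (payoff -5); vs Defect: Cooperate (payoff 5).
The only mutual best response is (Defect, Cooperate); neither player gains by switching there.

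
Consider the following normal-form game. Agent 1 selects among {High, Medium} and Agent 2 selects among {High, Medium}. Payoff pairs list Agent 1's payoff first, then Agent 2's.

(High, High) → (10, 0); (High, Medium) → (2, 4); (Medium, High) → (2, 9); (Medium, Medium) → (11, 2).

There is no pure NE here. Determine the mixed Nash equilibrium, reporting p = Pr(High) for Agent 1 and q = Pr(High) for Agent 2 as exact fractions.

Each player's mixing probability is pinned down by making the *other* player indifferent.
Agent 2 indifferent between High and Medium: p·0 + (1−p)·9 = p·4 + (1−p)·2 ⟹ 9 + (-9)p = 2 + 2p ⟹ p = 7/11.
Agent 1 indifferent between High and Medium: q·10 + (1−q)·2 = q·2 + (1−q)·11 ⟹ 2 + 8q = 11 + (-9)q ⟹ q = 9/17.

p = 7/11, q = 9/17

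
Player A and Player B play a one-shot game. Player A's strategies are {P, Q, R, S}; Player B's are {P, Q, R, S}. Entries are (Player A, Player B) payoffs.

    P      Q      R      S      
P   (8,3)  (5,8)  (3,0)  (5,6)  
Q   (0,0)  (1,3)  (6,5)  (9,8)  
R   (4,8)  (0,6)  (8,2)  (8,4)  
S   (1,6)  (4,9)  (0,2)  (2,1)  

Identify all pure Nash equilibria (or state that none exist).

(P, Q) and (Q, S)

Check mutual best responses: a cell is a NE iff neither player can gain by unilaterally deviating.
Player A's best responses — vs P: P (payoff 8); vs Q: P (payoff 5); vs R: R (payoff 8); vs S: Q (payoff 9).
Player B's best responses — vs P: Q (payoff 8); vs Q: S (payoff 8); vs R: P (payoff 8); vs S: Q (payoff 9).
Mutual best responses occur at (P, Q) and (Q, S); at each, neither player gains by switching.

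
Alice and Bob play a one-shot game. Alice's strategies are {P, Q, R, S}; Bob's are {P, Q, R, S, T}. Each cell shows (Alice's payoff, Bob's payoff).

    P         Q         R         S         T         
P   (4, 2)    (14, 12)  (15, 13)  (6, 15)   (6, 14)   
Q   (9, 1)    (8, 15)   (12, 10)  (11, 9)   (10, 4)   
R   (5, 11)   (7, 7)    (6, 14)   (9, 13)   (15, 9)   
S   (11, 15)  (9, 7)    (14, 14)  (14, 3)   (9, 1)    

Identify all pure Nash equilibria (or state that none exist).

(S, P)

Check mutual best responses: a cell is a NE iff neither player can gain by unilaterally deviating.
Alice's best responses — vs P: S (payoff 11); vs Q: P (payoff 14); vs R: P (payoff 15); vs S: S (payoff 14); vs T: R (payoff 15).
Bob's best responses — vs P: S (payoff 15); vs Q: Q (payoff 15); vs R: R (payoff 14); vs S: P (payoff 15).
The only mutual best response is (S, P); neither player gains by switching there.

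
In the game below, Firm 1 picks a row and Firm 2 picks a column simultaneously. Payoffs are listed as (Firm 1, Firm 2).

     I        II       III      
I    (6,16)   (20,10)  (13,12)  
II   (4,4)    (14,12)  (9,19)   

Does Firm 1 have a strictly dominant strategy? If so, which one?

A strategy is strictly dominant if it gives Firm 1 a strictly higher payoff than every other strategy, against every choice by the opponent.
I strictly dominates: vs I: 6 > 4; vs II: 20 > 14; vs III: 13 > 9.

I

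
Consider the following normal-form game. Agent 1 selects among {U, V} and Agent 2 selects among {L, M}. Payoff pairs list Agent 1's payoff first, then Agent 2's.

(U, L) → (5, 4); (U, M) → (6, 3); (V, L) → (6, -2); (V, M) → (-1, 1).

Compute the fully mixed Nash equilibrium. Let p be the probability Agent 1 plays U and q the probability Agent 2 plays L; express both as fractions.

In a mixed NE each player is indifferent between their pure strategies, so the opponent's mix sets the indifference.
Agent 2 indifferent between L and M: p·4 + (1−p)·(-2) = p·3 + (1−p)·1 ⟹ (-2) + 6p = 1 + 2p ⟹ p = 3/4.
Agent 1 indifferent between U and V: q·5 + (1−q)·6 = q·6 + (1−q)·(-1) ⟹ 6 + (-1)q = (-1) + 7q ⟹ q = 7/8.

p = 3/4, q = 7/8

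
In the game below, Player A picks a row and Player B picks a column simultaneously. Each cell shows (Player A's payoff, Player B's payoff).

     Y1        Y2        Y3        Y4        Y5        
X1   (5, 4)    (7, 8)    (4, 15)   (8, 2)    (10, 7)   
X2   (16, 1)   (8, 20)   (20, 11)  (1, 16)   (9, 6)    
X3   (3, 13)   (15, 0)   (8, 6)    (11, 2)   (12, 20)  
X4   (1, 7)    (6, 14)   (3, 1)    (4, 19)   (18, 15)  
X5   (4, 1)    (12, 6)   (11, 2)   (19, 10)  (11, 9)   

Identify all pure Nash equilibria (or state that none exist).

Find each player's best response to every opponent strategy; NE are the intersections.
Player A's best responses — vs Y1: X2 (payoff 16); vs Y2: X3 (payoff 15); vs Y3: X2 (payoff 20); vs Y4: X5 (payoff 19); vs Y5: X4 (payoff 18).
Player B's best responses — vs X1: Y3 (payoff 15); vs X2: Y2 (payoff 20); vs X3: Y5 (payoff 20); vs X4: Y4 (payoff 19); vs X5: Y4 (payoff 10).
The only mutual best response is (X5, Y4); neither player gains by switching there.

(X5, Y4)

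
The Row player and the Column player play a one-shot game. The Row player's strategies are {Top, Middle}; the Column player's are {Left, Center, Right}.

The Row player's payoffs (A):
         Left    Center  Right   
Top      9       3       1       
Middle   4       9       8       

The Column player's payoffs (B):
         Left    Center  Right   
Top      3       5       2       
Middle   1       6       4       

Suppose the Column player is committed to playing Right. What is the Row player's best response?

Middle

With the Column player fixed at Right, the Row player's payoffs are: Top → 1, Middle → 8.
The maximum is 8, achieved by Middle.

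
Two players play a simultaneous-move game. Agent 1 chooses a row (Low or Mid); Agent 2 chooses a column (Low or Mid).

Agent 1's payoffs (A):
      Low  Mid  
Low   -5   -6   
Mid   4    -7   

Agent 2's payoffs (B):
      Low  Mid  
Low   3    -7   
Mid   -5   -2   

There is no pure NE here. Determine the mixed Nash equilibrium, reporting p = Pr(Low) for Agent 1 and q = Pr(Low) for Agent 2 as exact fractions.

p = 3/13, q = 1/10

Each player's mixing probability is pinned down by making the *other* player indifferent.
Agent 2 indifferent between Low and Mid: p·3 + (1−p)·(-5) = p·(-7) + (1−p)·(-2) ⟹ (-5) + 8p = (-2) + (-5)p ⟹ p = 3/13.
Agent 1 indifferent between Low and Mid: q·(-5) + (1−q)·(-6) = q·4 + (1−q)·(-7) ⟹ (-6) + 1q = (-7) + 11q ⟹ q = 1/10.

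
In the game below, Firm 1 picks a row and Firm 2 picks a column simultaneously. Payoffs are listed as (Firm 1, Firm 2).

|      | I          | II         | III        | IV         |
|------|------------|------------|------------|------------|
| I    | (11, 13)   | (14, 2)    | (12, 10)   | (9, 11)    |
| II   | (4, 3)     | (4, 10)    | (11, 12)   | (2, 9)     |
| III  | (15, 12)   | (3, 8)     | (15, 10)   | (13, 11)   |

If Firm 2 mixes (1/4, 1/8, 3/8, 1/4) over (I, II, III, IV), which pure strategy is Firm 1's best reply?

III

Compute Firm 1's expected payoff from each pure strategy against the given mix.
I: (1/4)·11 + (1/8)·14 + (3/8)·12 + (1/4)·9 = 45/4
II: (1/4)·4 + (1/8)·4 + (3/8)·11 + (1/4)·2 = 49/8
III: (1/4)·15 + (1/8)·3 + (3/8)·15 + (1/4)·13 = 13
Highest expected payoff is 13, from III.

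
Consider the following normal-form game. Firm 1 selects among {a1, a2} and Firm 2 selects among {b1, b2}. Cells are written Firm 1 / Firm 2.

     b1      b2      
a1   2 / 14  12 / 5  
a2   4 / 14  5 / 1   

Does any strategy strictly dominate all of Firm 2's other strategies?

b1

Check whether one of Firm 2's strategies beats all alternatives regardless of what the opponent does.
b1 strictly dominates: vs a1: 14 > 5; vs a2: 14 > 1.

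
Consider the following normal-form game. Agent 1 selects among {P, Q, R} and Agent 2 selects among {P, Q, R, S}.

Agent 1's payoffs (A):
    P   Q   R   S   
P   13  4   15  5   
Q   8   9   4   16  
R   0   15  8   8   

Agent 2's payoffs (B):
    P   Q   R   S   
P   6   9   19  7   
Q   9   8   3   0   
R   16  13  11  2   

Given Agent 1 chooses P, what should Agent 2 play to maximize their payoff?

R

With Agent 1 fixed at P, Agent 2's payoffs are: P → 6, Q → 9, R → 19, S → 7.
The maximum is 19, achieved by R.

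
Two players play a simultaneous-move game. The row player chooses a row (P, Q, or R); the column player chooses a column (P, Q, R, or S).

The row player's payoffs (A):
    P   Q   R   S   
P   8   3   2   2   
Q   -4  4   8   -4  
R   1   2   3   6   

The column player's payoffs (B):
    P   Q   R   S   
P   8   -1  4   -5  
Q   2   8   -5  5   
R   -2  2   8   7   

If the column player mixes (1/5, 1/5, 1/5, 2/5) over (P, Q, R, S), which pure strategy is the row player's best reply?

The row player's best reply maximizes expected payoff against the mix.
P: (1/5)·8 + (1/5)·3 + (1/5)·2 + (2/5)·2 = 17/5
Q: (1/5)·(-4) + (1/5)·4 + (1/5)·8 + (2/5)·(-4) = 0
R: (1/5)·1 + (1/5)·2 + (1/5)·3 + (2/5)·6 = 18/5
Highest expected payoff is 18/5, from R.

R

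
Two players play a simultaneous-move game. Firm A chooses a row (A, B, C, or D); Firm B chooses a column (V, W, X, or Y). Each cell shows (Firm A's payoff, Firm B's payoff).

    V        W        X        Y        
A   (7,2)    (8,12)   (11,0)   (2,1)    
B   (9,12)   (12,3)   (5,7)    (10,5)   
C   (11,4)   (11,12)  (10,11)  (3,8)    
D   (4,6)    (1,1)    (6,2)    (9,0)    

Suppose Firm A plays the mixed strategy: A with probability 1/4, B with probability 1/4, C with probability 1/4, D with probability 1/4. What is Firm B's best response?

W

Compute Firm B's expected payoff from each pure strategy against the given mix.
V: (1/4)·2 + (1/4)·12 + (1/4)·4 + (1/4)·6 = 6
W: (1/4)·12 + (1/4)·3 + (1/4)·12 + (1/4)·1 = 7
X: (1/4)·0 + (1/4)·7 + (1/4)·11 + (1/4)·2 = 5
Y: (1/4)·1 + (1/4)·5 + (1/4)·8 + (1/4)·0 = 7/2
Highest expected payoff is 7, from W.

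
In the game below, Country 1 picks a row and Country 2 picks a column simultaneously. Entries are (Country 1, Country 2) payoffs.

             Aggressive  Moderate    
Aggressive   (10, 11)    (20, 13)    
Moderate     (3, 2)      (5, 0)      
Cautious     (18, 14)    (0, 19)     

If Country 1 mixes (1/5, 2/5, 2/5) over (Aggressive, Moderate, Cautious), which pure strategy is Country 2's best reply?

Moderate

Compute Country 2's expected payoff from each pure strategy against the given mix.
Aggressive: (1/5)·11 + (2/5)·2 + (2/5)·14 = 43/5
Moderate: (1/5)·13 + (2/5)·0 + (2/5)·19 = 51/5
Highest expected payoff is 51/5, from Moderate.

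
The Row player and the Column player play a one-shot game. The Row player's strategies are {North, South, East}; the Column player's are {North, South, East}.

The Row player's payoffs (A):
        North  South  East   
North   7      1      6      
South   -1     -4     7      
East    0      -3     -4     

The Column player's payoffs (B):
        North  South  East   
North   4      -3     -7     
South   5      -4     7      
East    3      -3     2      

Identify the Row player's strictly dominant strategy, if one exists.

No strictly dominant strategy

Check whether one of the Row player's strategies beats all alternatives regardless of what the opponent does.
North is not dominant: against East, South gives 7 > 6.
South is not dominant: against North, North gives 7 > -1.
East is not dominant: against North, North gives 7 > 0.
No single strategy is best against every opponent action.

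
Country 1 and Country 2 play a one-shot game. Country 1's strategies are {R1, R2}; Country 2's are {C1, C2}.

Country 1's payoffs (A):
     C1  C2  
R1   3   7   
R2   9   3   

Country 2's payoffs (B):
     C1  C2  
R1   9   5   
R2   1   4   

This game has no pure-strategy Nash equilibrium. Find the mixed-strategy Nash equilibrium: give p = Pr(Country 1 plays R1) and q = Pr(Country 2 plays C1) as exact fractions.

p = 3/7, q = 2/5

Each player's mixing probability is pinned down by making the *other* player indifferent.
Country 2 indifferent between C1 and C2: p·9 + (1−p)·1 = p·5 + (1−p)·4 ⟹ 1 + 8p = 4 + 1p ⟹ p = 3/7.
Country 1 indifferent between R1 and R2: q·3 + (1−q)·7 = q·9 + (1−q)·3 ⟹ 7 + (-4)q = 3 + 6q ⟹ q = 2/5.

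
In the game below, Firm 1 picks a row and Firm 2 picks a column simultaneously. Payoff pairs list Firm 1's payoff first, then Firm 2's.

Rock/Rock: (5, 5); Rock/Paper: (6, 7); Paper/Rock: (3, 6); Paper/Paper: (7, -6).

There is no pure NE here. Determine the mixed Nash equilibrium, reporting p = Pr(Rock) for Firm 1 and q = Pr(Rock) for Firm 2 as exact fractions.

In a mixed NE each player is indifferent between their pure strategies, so the opponent's mix sets the indifference.
Firm 2 indifferent between Rock and Paper: p·5 + (1−p)·6 = p·7 + (1−p)·(-6) ⟹ 6 + (-1)p = (-6) + 13p ⟹ p = 6/7.
Firm 1 indifferent between Rock and Paper: q·5 + (1−q)·6 = q·3 + (1−q)·7 ⟹ 6 + (-1)q = 7 + (-4)q ⟹ q = 1/3.

p = 6/7, q = 1/3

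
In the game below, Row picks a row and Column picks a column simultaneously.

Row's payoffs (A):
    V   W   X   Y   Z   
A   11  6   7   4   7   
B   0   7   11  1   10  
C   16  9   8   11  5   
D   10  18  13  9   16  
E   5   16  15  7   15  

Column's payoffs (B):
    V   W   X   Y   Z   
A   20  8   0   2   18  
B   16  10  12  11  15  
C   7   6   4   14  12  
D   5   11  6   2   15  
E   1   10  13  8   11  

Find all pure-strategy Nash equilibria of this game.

(C, Y), (D, Z), and (E, X)

A profile is a Nash equilibrium when each player is best-responding to the other.
Row's best responses — vs V: C (payoff 16); vs W: D (payoff 18); vs X: E (payoff 15); vs Y: C (payoff 11); vs Z: D (payoff 16).
Column's best responses — vs A: V (payoff 20); vs B: V (payoff 16); vs C: Y (payoff 14); vs D: Z (payoff 15); vs E: X (payoff 13).
Mutual best responses occur at (C, Y), (D, Z), and (E, X); at each, neither player gains by switching.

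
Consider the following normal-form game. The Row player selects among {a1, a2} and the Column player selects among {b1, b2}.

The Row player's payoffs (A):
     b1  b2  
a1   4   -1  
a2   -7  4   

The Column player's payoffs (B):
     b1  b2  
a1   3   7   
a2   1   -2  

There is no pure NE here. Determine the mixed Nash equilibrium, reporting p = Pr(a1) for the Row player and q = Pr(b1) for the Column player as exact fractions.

p = 3/7, q = 5/16

Each player's mixing probability is pinned down by making the *other* player indifferent.
The Column player indifferent between b1 and b2: p·3 + (1−p)·1 = p·7 + (1−p)·(-2) ⟹ 1 + 2p = (-2) + 9p ⟹ p = 3/7.
The Row player indifferent between a1 and a2: q·4 + (1−q)·(-1) = q·(-7) + (1−q)·4 ⟹ (-1) + 5q = 4 + (-11)q ⟹ q = 5/16.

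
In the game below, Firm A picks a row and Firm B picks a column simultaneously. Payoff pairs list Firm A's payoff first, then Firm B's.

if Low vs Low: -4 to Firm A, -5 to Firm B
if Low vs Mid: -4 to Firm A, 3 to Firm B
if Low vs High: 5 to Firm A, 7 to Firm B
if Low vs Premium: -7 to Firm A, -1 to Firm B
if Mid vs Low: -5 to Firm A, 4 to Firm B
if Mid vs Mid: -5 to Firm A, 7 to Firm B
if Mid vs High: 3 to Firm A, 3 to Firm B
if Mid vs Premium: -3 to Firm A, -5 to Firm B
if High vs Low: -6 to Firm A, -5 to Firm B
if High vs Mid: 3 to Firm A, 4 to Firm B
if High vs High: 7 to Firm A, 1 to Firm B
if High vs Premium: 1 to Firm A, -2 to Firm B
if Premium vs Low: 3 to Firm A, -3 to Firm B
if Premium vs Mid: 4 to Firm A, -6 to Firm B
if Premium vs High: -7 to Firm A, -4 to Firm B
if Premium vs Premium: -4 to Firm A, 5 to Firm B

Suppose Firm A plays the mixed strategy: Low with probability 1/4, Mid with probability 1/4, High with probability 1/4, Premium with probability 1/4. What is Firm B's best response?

Compute Firm B's expected payoff from each pure strategy against the given mix.
Low: (1/4)·(-5) + (1/4)·4 + (1/4)·(-5) + (1/4)·(-3) = -9/4
Mid: (1/4)·3 + (1/4)·7 + (1/4)·4 + (1/4)·(-6) = 2
High: (1/4)·7 + (1/4)·3 + (1/4)·1 + (1/4)·(-4) = 7/4
Premium: (1/4)·(-1) + (1/4)·(-5) + (1/4)·(-2) + (1/4)·5 = -3/4
Highest expected payoff is 2, from Mid.

Mid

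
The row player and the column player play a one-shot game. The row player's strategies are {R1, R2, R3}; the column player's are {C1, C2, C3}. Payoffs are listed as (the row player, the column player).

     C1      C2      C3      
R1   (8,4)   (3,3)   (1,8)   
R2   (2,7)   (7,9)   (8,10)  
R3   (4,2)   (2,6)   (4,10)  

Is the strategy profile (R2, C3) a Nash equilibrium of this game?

Yes

Holding the column player at C3: the row player gets 8 from R2, versus 1 from R1, 4 from R3. No profitable deviation for the row player.
Holding the row player at R2: the column player gets 10 from C3, versus 7 from C1, 9 from C2. No profitable deviation for the column player either.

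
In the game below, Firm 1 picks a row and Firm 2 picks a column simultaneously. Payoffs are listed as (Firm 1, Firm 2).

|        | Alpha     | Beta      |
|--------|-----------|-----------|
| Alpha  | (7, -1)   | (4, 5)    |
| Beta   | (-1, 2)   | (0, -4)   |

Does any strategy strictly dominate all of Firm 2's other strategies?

No strictly dominant strategy

A strategy is strictly dominant if it gives Firm 2 a strictly higher payoff than every other strategy, against every choice by the opponent.
Alpha is not dominant: against Alpha, Beta gives 5 > -1.
Beta is not dominant: against Beta, Alpha gives 2 > -4.
No single strategy is best against every opponent action.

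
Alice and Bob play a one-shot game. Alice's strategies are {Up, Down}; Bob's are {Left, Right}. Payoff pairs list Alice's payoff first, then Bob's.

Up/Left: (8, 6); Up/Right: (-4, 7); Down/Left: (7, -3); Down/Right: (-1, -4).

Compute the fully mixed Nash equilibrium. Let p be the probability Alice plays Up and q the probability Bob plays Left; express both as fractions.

p = 1/2, q = 3/4

Each player's mixing probability is pinned down by making the *other* player indifferent.
Bob indifferent between Left and Right: p·6 + (1−p)·(-3) = p·7 + (1−p)·(-4) ⟹ (-3) + 9p = (-4) + 11p ⟹ p = 1/2.
Alice indifferent between Up and Down: q·8 + (1−q)·(-4) = q·7 + (1−q)·(-1) ⟹ (-4) + 12q = (-1) + 8q ⟹ q = 3/4.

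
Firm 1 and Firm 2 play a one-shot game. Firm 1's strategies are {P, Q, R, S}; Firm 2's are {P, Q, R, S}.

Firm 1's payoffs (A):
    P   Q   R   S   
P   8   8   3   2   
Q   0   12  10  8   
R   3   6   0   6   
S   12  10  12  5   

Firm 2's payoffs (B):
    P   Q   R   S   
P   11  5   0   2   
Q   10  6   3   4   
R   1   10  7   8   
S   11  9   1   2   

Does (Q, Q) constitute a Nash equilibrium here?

Holding Firm 2 at Q: Firm 1 gets 12 from Q, versus 8 from P, 6 from R, 10 from S. No profitable deviation for Firm 1.
Holding Firm 1 at Q: Firm 2 gets 6 from Q but could get 10 by switching to P. Firm 2 has a profitable deviation.

No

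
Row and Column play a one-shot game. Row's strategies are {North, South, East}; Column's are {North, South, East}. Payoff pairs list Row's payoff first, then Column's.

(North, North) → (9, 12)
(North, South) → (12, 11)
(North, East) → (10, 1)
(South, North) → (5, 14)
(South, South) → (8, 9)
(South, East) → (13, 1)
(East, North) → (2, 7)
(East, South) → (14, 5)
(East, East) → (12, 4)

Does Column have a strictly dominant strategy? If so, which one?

Check whether one of Column's strategies beats all alternatives regardless of what the opponent does.
North strictly dominates: vs North: 12 > each of {11, 1}; vs South: 14 > each of {9, 1}; vs East: 7 > each of {5, 4}.

North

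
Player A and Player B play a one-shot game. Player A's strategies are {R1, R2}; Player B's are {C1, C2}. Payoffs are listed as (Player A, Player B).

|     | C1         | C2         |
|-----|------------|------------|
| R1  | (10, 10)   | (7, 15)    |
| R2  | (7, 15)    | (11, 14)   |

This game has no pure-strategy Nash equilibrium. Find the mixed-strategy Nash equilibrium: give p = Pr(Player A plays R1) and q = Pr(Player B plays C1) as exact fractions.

p = 1/6, q = 4/7

In a mixed NE each player is indifferent between their pure strategies, so the opponent's mix sets the indifference.
Player B indifferent between C1 and C2: p·10 + (1−p)·15 = p·15 + (1−p)·14 ⟹ 15 + (-5)p = 14 + 1p ⟹ p = 1/6.
Player A indifferent between R1 and R2: q·10 + (1−q)·7 = q·7 + (1−q)·11 ⟹ 7 + 3q = 11 + (-4)q ⟹ q = 4/7.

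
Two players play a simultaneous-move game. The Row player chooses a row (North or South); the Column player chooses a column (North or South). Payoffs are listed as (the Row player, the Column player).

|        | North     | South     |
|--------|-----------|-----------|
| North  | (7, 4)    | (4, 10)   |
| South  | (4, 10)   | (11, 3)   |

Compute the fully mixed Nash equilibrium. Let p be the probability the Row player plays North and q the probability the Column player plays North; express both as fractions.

Each player's mixing probability is pinned down by making the *other* player indifferent.
The Column player indifferent between North and South: p·4 + (1−p)·10 = p·10 + (1−p)·3 ⟹ 10 + (-6)p = 3 + 7p ⟹ p = 7/13.
The Row player indifferent between North and South: q·7 + (1−q)·4 = q·4 + (1−q)·11 ⟹ 4 + 3q = 11 + (-7)q ⟹ q = 7/10.

p = 7/13, q = 7/10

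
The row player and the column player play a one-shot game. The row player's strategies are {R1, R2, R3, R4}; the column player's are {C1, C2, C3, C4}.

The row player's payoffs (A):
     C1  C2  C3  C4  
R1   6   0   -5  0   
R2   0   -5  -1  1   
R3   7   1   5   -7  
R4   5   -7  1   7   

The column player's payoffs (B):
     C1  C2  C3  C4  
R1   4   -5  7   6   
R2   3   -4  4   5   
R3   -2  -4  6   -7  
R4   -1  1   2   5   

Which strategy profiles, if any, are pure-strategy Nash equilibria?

Check mutual best responses: a cell is a NE iff neither player can gain by unilaterally deviating.
The row player's best responses — vs C1: R3 (payoff 7); vs C2: R3 (payoff 1); vs C3: R3 (payoff 5); vs C4: R4 (payoff 7).
The column player's best responses — vs R1: C3 (payoff 7); vs R2: C4 (payoff 5); vs R3: C3 (payoff 6); vs R4: C4 (payoff 5).
Mutual best responses occur at (R3, C3) and (R4, C4); at each, neither player gains by switching.

(R3, C3) and (R4, C4)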